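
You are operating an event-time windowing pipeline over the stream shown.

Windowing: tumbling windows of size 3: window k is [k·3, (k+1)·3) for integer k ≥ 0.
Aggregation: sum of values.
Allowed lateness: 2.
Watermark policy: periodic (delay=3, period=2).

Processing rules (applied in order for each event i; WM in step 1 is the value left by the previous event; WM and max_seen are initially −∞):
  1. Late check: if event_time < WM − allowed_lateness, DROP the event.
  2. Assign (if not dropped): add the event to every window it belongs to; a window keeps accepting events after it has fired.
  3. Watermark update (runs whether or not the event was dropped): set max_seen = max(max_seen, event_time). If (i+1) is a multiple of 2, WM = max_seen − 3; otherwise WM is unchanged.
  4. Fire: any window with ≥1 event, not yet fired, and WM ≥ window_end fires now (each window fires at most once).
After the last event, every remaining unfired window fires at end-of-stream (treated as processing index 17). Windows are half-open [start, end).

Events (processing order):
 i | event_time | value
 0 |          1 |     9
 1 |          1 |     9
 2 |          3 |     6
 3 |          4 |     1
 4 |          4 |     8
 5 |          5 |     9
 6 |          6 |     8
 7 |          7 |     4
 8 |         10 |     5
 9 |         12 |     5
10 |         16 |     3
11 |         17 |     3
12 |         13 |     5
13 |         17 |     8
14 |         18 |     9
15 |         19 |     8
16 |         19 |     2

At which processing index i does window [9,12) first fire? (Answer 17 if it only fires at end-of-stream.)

11

i=0 t=1 v=9: → [0,3); WM=−∞
i=1 t=1 v=9: → [0,3); WM=-2
i=2 t=3 v=6: → [3,6); WM=-2
i=3 t=4 v=1: → [3,6); WM=1
i=4 t=4 v=8: → [3,6); WM=1
i=5 t=5 v=9: → [3,6); WM=2
i=6 t=6 v=8: → [6,9); WM=2
i=7 t=7 v=4: → [6,9); WM=4; [0,3) fires=18
i=8 t=10 v=5: → [9,12); WM=4
i=9 t=12 v=5: → [12,15); WM=9; [3,6) fires=24 [6,9) fires=12
i=10 t=16 v=3: → [15,18); WM=9
i=11 t=17 v=3: → [15,18); WM=14; [9,12) fires=5
i=12 t=13 v=5: → [12,15); WM=14
i=13 t=17 v=8: → [15,18); WM=14
i=14 t=18 v=9: → [18,21); WM=14
i=15 t=19 v=8: → [18,21); WM=16; [12,15) fires=10
i=16 t=19 v=2: → [18,21); WM=16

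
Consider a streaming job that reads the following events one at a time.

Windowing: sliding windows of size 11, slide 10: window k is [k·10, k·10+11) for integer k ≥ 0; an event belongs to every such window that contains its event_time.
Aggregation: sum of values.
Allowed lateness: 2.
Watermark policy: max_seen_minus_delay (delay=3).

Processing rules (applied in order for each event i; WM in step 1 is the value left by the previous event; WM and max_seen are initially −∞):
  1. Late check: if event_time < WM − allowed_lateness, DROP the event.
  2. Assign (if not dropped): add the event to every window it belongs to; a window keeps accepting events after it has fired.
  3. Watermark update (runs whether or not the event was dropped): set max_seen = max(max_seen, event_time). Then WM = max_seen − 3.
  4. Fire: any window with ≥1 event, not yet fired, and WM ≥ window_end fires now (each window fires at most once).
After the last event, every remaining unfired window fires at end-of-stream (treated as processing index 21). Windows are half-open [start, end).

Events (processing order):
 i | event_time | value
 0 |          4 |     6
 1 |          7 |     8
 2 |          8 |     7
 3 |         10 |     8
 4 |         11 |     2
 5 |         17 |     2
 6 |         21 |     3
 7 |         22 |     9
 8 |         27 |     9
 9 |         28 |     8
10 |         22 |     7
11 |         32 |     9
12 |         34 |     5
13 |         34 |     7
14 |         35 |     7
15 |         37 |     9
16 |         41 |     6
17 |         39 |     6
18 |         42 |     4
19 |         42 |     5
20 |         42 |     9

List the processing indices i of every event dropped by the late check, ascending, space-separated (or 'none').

10

i=0 t=4 v=6: → [0,11); WM=1
i=1 t=7 v=8: → [0,11); WM=4
i=2 t=8 v=7: → [0,11); WM=5
i=3 t=10 v=8: → [10,21),[0,11); WM=7
i=4 t=11 v=2: → [10,21); WM=8
i=5 t=17 v=2: → [10,21); WM=14; [0,11) fires=29
i=6 t=21 v=3: → [20,31); WM=18
i=7 t=22 v=9: → [20,31); WM=19
i=8 t=27 v=9: → [20,31); WM=24; [10,21) fires=12
i=9 t=28 v=8: → [20,31); WM=25
i=10 t=22 v=7: DROP (t<25-2); WM=25
i=11 t=32 v=9: → [30,41); WM=29
i=12 t=34 v=5: → [30,41); WM=31; [20,31) fires=29
i=13 t=34 v=7: → [30,41); WM=31
i=14 t=35 v=7: → [30,41); WM=32
i=15 t=37 v=9: → [30,41); WM=34
i=16 t=41 v=6: → [40,51); WM=38
i=17 t=39 v=6: → [30,41); WM=38
i=18 t=42 v=4: → [40,51); WM=39
i=19 t=42 v=5: → [40,51); WM=39
i=20 t=42 v=9: → [40,51); WM=39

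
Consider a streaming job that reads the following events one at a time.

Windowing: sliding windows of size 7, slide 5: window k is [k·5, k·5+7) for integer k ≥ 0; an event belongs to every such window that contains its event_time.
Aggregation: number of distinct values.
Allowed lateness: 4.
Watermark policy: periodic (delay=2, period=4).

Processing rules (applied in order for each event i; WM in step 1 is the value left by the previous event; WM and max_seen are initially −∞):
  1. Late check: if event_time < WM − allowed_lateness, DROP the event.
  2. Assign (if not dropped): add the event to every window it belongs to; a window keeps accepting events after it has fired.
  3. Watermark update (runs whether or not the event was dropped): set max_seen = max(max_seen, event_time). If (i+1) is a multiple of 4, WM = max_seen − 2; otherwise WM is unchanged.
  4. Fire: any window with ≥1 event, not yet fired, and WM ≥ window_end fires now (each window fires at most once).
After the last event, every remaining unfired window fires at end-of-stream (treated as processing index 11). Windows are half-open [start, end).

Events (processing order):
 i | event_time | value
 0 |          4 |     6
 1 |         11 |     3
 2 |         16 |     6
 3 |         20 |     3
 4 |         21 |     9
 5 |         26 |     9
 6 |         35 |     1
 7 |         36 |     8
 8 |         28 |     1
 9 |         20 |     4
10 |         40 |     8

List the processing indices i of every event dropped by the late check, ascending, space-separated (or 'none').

8 9

i=0 t=4 v=6: → [0,7); WM=−∞
i=1 t=11 v=3: → [10,17),[5,12); WM=−∞
i=2 t=16 v=6: → [15,22),[10,17); WM=−∞
i=3 t=20 v=3: → [20,27),[15,22); WM=18; [0,7) fires=1 [5,12) fires=1 [10,17) fires=2
i=4 t=21 v=9: → [20,27),[15,22); WM=18
i=5 t=26 v=9: → [25,32),[20,27); WM=18
i=6 t=35 v=1: → [35,42),[30,37); WM=18
i=7 t=36 v=8: → [35,42),[30,37); WM=34; [15,22) fires=3 [20,27) fires=2 [25,32) fires=1
i=8 t=28 v=1: DROP (t<34-4); WM=34
i=9 t=20 v=4: DROP (t<34-4); WM=34
i=10 t=40 v=8: → [40,47),[35,42); WM=34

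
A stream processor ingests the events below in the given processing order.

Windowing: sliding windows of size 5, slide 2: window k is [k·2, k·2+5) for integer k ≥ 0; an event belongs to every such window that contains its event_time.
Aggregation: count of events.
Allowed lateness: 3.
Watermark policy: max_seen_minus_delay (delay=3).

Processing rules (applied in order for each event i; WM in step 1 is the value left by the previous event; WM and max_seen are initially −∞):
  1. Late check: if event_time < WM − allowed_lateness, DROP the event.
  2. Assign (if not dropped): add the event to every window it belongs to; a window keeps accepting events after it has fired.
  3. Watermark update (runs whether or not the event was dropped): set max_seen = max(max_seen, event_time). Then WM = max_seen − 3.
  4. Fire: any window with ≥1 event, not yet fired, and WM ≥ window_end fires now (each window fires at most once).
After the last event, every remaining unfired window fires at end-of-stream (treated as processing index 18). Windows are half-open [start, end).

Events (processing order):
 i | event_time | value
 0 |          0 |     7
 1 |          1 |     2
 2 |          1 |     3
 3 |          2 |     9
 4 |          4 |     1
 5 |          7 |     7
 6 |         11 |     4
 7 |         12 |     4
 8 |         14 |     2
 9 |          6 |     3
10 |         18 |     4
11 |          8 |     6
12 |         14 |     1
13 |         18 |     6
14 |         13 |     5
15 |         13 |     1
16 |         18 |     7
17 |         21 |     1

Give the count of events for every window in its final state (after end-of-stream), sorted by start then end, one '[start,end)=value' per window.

i=0 t=0 v=7: → [0,5); WM=-3
i=1 t=1 v=2: → [0,5); WM=-2
i=2 t=1 v=3: → [0,5); WM=-2
i=3 t=2 v=9: → [2,7),[0,5); WM=-1
i=4 t=4 v=1: → [4,9),[2,7),[0,5); WM=1
i=5 t=7 v=7: → [6,11),[4,9); WM=4
i=6 t=11 v=4: → [10,15),[8,13); WM=8; [0,5) fires=5 [2,7) fires=2
i=7 t=12 v=4: → [12,17),[10,15),[8,13); WM=9; [4,9) fires=2
i=8 t=14 v=2: → [14,19),[12,17),[10,15); WM=11; [6,11) fires=1
i=9 t=6 v=3: DROP (t<11-3); WM=11
i=10 t=18 v=4: → [18,23),[16,21),[14,19); WM=15; [8,13) fires=2 [10,15) fires=3
i=11 t=8 v=6: DROP (t<15-3); WM=15
i=12 t=14 v=1: → [14,19),[12,17),[10,15); WM=15
i=13 t=18 v=6: → [18,23),[16,21),[14,19); WM=15
i=14 t=13 v=5: → [12,17),[10,15); WM=15
i=15 t=13 v=1: → [12,17),[10,15); WM=15
i=16 t=18 v=7: → [18,23),[16,21),[14,19); WM=15
i=17 t=21 v=1: → [20,25),[18,23); WM=18; [12,17) fires=5

[0,5)=5 [2,7)=2 [4,9)=2 [6,11)=1 [8,13)=2 [10,15)=6 [12,17)=5 [14,19)=5 [16,21)=3 [18,23)=4 [20,25)=1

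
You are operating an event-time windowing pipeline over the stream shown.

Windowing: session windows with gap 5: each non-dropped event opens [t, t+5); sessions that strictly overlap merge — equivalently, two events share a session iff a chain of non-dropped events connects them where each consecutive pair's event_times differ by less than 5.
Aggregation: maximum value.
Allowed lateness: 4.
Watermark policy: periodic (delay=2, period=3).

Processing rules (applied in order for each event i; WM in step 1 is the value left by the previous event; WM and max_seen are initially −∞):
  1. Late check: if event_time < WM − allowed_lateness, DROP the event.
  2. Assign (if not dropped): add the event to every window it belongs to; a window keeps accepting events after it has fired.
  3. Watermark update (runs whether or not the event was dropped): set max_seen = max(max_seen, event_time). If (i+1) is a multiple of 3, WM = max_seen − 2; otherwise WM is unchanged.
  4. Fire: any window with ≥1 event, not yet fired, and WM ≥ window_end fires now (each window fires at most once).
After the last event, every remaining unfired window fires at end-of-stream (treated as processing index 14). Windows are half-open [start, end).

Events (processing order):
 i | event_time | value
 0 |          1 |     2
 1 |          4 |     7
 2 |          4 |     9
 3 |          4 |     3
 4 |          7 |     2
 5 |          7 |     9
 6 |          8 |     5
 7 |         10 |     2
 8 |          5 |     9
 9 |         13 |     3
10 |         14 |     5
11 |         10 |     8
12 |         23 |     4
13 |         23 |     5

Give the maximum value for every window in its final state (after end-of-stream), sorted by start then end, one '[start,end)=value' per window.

i=0 t=1 v=2: → [1,6); WM=−∞
i=1 t=4 v=7: → [1,9); WM=−∞
i=2 t=4 v=9: → [1,9); WM=2
i=3 t=4 v=3: → [1,9); WM=2
i=4 t=7 v=2: → [1,12); WM=2
i=5 t=7 v=9: → [1,12); WM=5
i=6 t=8 v=5: → [1,13); WM=5
i=7 t=10 v=2: → [1,15); WM=5
i=8 t=5 v=9: → [1,15); WM=8
i=9 t=13 v=3: → [1,18); WM=8
i=10 t=14 v=5: → [1,19); WM=8
i=11 t=10 v=8: → [1,19); WM=12
i=12 t=23 v=4: → [23,28); WM=12
i=13 t=23 v=5: → [23,28); WM=12

[1,19)=9 [23,28)=5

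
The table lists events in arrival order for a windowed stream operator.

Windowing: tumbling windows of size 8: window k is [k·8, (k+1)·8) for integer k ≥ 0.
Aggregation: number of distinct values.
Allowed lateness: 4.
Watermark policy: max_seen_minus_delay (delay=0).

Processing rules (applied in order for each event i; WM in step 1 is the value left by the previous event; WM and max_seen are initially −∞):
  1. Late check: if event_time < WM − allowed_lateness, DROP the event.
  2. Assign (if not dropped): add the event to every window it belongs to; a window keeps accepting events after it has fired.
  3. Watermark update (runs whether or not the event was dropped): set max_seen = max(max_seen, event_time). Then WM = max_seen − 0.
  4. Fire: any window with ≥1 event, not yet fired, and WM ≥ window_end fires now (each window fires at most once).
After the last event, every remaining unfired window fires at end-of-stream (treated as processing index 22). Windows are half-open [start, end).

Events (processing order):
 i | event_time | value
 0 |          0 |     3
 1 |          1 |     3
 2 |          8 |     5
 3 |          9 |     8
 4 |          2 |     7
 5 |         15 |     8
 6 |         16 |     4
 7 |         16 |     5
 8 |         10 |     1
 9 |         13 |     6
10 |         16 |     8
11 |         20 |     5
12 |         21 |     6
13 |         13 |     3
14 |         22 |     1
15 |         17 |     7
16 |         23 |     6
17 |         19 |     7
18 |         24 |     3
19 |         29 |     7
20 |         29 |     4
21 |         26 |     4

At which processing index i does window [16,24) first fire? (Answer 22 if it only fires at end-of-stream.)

i=0 t=0 v=3: → [0,8); WM=0
i=1 t=1 v=3: → [0,8); WM=1
i=2 t=8 v=5: → [8,16); WM=8; [0,8) fires=1
i=3 t=9 v=8: → [8,16); WM=9
i=4 t=2 v=7: DROP (t<9-4); WM=9
i=5 t=15 v=8: → [8,16); WM=15
i=6 t=16 v=4: → [16,24); WM=16; [8,16) fires=2
i=7 t=16 v=5: → [16,24); WM=16
i=8 t=10 v=1: DROP (t<16-4); WM=16
i=9 t=13 v=6: → [8,16); WM=16
i=10 t=16 v=8: → [16,24); WM=16
i=11 t=20 v=5: → [16,24); WM=20
i=12 t=21 v=6: → [16,24); WM=21
i=13 t=13 v=3: DROP (t<21-4); WM=21
i=14 t=22 v=1: → [16,24); WM=22
i=15 t=17 v=7: DROP (t<22-4); WM=22
i=16 t=23 v=6: → [16,24); WM=23
i=17 t=19 v=7: → [16,24); WM=23
i=18 t=24 v=3: → [24,32); WM=24; [16,24) fires=6
i=19 t=29 v=7: → [24,32); WM=29
i=20 t=29 v=4: → [24,32); WM=29
i=21 t=26 v=4: → [24,32); WM=29

18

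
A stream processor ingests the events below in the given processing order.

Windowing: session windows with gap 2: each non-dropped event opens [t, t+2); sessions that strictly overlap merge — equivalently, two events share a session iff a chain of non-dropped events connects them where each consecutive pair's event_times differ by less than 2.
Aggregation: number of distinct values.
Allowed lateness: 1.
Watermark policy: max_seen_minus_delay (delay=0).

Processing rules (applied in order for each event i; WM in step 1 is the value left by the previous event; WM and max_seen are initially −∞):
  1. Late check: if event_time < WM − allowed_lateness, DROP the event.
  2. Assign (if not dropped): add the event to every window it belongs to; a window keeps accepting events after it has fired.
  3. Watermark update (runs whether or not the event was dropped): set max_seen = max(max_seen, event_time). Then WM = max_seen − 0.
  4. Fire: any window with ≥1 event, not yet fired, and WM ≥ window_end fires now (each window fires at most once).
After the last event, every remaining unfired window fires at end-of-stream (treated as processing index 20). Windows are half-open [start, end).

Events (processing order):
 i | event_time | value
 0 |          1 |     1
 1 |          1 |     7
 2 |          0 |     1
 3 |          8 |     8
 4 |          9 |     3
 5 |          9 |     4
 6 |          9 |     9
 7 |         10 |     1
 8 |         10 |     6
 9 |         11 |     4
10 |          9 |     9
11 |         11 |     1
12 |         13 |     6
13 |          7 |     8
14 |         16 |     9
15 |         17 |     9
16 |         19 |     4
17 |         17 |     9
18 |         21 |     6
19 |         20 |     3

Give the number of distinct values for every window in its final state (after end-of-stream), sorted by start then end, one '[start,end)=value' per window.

i=0 t=1 v=1: → [1,3); WM=1
i=1 t=1 v=7: → [1,3); WM=1
i=2 t=0 v=1: → [0,3); WM=1
i=3 t=8 v=8: → [8,10); WM=8
i=4 t=9 v=3: → [8,11); WM=9
i=5 t=9 v=4: → [8,11); WM=9
i=6 t=9 v=9: → [8,11); WM=9
i=7 t=10 v=1: → [8,12); WM=10
i=8 t=10 v=6: → [8,12); WM=10
i=9 t=11 v=4: → [8,13); WM=11
i=10 t=9 v=9: DROP (t<11-1); WM=11
i=11 t=11 v=1: → [8,13); WM=11
i=12 t=13 v=6: → [13,15); WM=13
i=13 t=7 v=8: DROP (t<13-1); WM=13
i=14 t=16 v=9: → [16,18); WM=16
i=15 t=17 v=9: → [16,19); WM=17
i=16 t=19 v=4: → [19,21); WM=19
i=17 t=17 v=9: DROP (t<19-1); WM=19
i=18 t=21 v=6: → [21,23); WM=21
i=19 t=20 v=3: → [19,23); WM=21

[0,3)=2 [8,13)=6 [13,15)=1 [16,19)=1 [19,23)=3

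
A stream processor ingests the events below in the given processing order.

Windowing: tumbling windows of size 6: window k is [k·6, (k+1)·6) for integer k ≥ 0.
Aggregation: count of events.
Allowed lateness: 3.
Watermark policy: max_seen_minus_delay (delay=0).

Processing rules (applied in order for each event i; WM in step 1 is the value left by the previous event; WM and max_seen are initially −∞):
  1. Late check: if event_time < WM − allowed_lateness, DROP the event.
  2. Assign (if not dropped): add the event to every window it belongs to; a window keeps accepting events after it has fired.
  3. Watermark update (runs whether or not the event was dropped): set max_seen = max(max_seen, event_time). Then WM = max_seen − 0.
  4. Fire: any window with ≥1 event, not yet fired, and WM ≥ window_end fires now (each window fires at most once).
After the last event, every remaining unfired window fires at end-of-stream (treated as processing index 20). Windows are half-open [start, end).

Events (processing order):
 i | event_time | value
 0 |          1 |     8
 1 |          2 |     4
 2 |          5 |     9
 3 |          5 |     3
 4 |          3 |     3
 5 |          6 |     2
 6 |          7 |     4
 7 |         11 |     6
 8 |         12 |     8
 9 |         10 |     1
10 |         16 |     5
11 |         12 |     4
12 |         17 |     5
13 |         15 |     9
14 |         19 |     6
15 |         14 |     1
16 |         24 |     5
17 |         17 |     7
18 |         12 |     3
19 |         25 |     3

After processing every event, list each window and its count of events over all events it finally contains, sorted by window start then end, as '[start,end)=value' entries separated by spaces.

i=0 t=1 v=8: → [0,6); WM=1
i=1 t=2 v=4: → [0,6); WM=2
i=2 t=5 v=9: → [0,6); WM=5
i=3 t=5 v=3: → [0,6); WM=5
i=4 t=3 v=3: → [0,6); WM=5
i=5 t=6 v=2: → [6,12); WM=6; [0,6) fires=5
i=6 t=7 v=4: → [6,12); WM=7
i=7 t=11 v=6: → [6,12); WM=11
i=8 t=12 v=8: → [12,18); WM=12; [6,12) fires=3
i=9 t=10 v=1: → [6,12); WM=12
i=10 t=16 v=5: → [12,18); WM=16
i=11 t=12 v=4: DROP (t<16-3); WM=16
i=12 t=17 v=5: → [12,18); WM=17
i=13 t=15 v=9: → [12,18); WM=17
i=14 t=19 v=6: → [18,24); WM=19; [12,18) fires=4
i=15 t=14 v=1: DROP (t<19-3); WM=19
i=16 t=24 v=5: → [24,30); WM=24; [18,24) fires=1
i=17 t=17 v=7: DROP (t<24-3); WM=24
i=18 t=12 v=3: DROP (t<24-3); WM=24
i=19 t=25 v=3: → [24,30); WM=25

[0,6)=5 [6,12)=4 [12,18)=4 [18,24)=1 [24,30)=2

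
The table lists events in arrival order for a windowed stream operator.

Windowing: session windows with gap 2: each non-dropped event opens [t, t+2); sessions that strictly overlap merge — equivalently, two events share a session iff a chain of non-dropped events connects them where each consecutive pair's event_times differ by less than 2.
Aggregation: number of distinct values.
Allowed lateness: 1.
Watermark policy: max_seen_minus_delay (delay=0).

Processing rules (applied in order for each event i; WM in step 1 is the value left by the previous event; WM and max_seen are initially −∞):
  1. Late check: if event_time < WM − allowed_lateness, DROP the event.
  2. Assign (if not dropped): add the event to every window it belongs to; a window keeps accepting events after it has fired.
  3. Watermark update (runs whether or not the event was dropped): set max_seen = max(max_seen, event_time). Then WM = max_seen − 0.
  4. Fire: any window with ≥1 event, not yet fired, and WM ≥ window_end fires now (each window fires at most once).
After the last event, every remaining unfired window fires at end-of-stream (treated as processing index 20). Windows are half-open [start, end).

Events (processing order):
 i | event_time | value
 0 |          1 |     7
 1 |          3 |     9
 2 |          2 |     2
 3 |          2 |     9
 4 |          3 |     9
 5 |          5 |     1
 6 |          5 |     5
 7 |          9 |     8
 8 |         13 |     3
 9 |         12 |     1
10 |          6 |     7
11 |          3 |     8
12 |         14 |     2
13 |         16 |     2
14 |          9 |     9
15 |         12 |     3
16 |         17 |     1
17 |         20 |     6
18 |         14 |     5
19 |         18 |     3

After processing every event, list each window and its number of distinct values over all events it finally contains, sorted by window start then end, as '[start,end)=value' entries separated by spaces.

i=0 t=1 v=7: → [1,3); WM=1
i=1 t=3 v=9: → [3,5); WM=3
i=2 t=2 v=2: → [1,5); WM=3
i=3 t=2 v=9: → [1,5); WM=3
i=4 t=3 v=9: → [1,5); WM=3
i=5 t=5 v=1: → [5,7); WM=5
i=6 t=5 v=5: → [5,7); WM=5
i=7 t=9 v=8: → [9,11); WM=9
i=8 t=13 v=3: → [13,15); WM=13
i=9 t=12 v=1: → [12,15); WM=13
i=10 t=6 v=7: DROP (t<13-1); WM=13
i=11 t=3 v=8: DROP (t<13-1); WM=13
i=12 t=14 v=2: → [12,16); WM=14
i=13 t=16 v=2: → [16,18); WM=16
i=14 t=9 v=9: DROP (t<16-1); WM=16
i=15 t=12 v=3: DROP (t<16-1); WM=16
i=16 t=17 v=1: → [16,19); WM=17
i=17 t=20 v=6: → [20,22); WM=20
i=18 t=14 v=5: DROP (t<20-1); WM=20
i=19 t=18 v=3: DROP (t<20-1); WM=20

[1,5)=3 [5,7)=2 [9,11)=1 [12,16)=3 [16,19)=2 [20,22)=1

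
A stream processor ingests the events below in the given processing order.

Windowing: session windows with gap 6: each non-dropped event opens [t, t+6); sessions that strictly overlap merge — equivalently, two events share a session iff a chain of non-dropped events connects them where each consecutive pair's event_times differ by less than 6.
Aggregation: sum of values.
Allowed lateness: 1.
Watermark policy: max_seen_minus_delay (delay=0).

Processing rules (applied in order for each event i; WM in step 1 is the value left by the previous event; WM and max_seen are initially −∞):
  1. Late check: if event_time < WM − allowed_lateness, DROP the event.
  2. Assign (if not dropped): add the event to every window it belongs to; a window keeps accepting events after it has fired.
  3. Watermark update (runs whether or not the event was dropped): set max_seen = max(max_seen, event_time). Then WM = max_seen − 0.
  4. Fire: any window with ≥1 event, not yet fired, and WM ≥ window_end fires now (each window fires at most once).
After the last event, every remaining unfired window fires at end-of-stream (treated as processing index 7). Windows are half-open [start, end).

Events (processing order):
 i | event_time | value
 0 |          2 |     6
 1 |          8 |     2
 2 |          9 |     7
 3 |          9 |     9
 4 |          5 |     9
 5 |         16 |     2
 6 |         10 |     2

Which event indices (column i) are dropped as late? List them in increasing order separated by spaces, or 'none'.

i=0 t=2 v=6: → [2,8); WM=2
i=1 t=8 v=2: → [8,14); WM=8
i=2 t=9 v=7: → [8,15); WM=9
i=3 t=9 v=9: → [8,15); WM=9
i=4 t=5 v=9: DROP (t<9-1); WM=9
i=5 t=16 v=2: → [16,22); WM=16
i=6 t=10 v=2: DROP (t<16-1); WM=16

4 6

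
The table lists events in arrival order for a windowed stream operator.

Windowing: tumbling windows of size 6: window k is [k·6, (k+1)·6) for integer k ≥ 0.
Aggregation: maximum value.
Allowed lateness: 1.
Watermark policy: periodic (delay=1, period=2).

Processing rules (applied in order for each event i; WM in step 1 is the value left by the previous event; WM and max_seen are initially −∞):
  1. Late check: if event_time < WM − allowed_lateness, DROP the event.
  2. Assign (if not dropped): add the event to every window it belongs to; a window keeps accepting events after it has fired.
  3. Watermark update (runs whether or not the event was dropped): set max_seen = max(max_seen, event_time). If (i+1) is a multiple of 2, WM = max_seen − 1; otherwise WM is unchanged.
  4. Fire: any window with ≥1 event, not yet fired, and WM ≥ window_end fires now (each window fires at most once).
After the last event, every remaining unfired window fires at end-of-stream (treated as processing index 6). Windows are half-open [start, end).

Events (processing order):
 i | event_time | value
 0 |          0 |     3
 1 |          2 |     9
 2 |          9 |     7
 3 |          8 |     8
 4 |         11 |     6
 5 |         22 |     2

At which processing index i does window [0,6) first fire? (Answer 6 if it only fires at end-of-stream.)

3

i=0 t=0 v=3: → [0,6); WM=−∞
i=1 t=2 v=9: → [0,6); WM=1
i=2 t=9 v=7: → [6,12); WM=1
i=3 t=8 v=8: → [6,12); WM=8; [0,6) fires=9
i=4 t=11 v=6: → [6,12); WM=8
i=5 t=22 v=2: → [18,24); WM=21; [6,12) fires=8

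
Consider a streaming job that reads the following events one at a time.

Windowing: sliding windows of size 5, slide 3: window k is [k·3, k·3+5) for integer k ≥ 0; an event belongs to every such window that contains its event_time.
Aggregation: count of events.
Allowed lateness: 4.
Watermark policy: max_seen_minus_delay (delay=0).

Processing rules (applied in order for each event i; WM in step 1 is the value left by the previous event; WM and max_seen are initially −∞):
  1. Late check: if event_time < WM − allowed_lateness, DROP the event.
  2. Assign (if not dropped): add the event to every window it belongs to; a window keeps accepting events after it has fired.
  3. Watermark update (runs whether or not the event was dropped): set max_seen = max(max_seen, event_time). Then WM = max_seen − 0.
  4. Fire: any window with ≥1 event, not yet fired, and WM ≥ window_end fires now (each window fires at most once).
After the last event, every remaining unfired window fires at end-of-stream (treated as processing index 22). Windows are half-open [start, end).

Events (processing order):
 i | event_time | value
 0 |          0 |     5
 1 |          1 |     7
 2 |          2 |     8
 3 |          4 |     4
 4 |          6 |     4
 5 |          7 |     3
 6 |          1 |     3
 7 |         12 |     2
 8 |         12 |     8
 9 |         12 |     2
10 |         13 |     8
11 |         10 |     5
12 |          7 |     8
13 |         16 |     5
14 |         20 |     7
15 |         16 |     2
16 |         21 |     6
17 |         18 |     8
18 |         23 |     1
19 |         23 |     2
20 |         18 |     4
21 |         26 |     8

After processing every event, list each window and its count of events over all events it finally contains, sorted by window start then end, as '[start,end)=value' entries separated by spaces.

i=0 t=0 v=5: → [0,5); WM=0
i=1 t=1 v=7: → [0,5); WM=1
i=2 t=2 v=8: → [0,5); WM=2
i=3 t=4 v=4: → [3,8),[0,5); WM=4
i=4 t=6 v=4: → [6,11),[3,8); WM=6; [0,5) fires=4
i=5 t=7 v=3: → [6,11),[3,8); WM=7
i=6 t=1 v=3: DROP (t<7-4); WM=7
i=7 t=12 v=2: → [12,17),[9,14); WM=12; [3,8) fires=3 [6,11) fires=2
i=8 t=12 v=8: → [12,17),[9,14); WM=12
i=9 t=12 v=2: → [12,17),[9,14); WM=12
i=10 t=13 v=8: → [12,17),[9,14); WM=13
i=11 t=10 v=5: → [9,14),[6,11); WM=13
i=12 t=7 v=8: DROP (t<13-4); WM=13
i=13 t=16 v=5: → [15,20),[12,17); WM=16; [9,14) fires=5
i=14 t=20 v=7: → [18,23); WM=20; [12,17) fires=5 [15,20) fires=1
i=15 t=16 v=2: → [15,20),[12,17); WM=20
i=16 t=21 v=6: → [21,26),[18,23); WM=21
i=17 t=18 v=8: → [18,23),[15,20); WM=21
i=18 t=23 v=1: → [21,26); WM=23; [18,23) fires=3
i=19 t=23 v=2: → [21,26); WM=23
i=20 t=18 v=4: DROP (t<23-4); WM=23
i=21 t=26 v=8: → [24,29); WM=26; [21,26) fires=3

[0,5)=4 [3,8)=3 [6,11)=3 [9,14)=5 [12,17)=6 [15,20)=3 [18,23)=3 [21,26)=3 [24,29)=1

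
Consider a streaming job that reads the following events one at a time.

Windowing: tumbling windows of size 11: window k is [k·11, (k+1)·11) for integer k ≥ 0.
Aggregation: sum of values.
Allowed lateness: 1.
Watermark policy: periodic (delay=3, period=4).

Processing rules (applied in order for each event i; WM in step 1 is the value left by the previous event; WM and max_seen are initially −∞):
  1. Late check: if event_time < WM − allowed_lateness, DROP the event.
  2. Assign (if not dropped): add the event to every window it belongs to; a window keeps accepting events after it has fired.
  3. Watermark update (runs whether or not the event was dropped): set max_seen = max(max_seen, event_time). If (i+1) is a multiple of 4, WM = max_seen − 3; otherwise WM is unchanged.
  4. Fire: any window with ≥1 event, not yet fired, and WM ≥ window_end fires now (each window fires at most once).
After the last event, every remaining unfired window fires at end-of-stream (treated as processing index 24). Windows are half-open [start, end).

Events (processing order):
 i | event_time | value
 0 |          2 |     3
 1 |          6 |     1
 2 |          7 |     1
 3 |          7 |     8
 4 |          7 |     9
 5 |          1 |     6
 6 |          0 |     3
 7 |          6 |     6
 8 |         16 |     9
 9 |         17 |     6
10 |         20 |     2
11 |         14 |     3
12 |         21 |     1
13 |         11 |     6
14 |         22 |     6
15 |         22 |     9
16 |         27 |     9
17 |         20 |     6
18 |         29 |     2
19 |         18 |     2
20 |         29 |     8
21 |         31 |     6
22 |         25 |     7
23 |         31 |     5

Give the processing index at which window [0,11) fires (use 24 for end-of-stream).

11

i=0 t=2 v=3: → [0,11); WM=−∞
i=1 t=6 v=1: → [0,11); WM=−∞
i=2 t=7 v=1: → [0,11); WM=−∞
i=3 t=7 v=8: → [0,11); WM=4
i=4 t=7 v=9: → [0,11); WM=4
i=5 t=1 v=6: DROP (t<4-1); WM=4
i=6 t=0 v=3: DROP (t<4-1); WM=4
i=7 t=6 v=6: → [0,11); WM=4
i=8 t=16 v=9: → [11,22); WM=4
i=9 t=17 v=6: → [11,22); WM=4
i=10 t=20 v=2: → [11,22); WM=4
i=11 t=14 v=3: → [11,22); WM=17; [0,11) fires=28
i=12 t=21 v=1: → [11,22); WM=17
i=13 t=11 v=6: DROP (t<17-1); WM=17
i=14 t=22 v=6: → [22,33); WM=17
i=15 t=22 v=9: → [22,33); WM=19
i=16 t=27 v=9: → [22,33); WM=19
i=17 t=20 v=6: → [11,22); WM=19
i=18 t=29 v=2: → [22,33); WM=19
i=19 t=18 v=2: → [11,22); WM=26; [11,22) fires=29
i=20 t=29 v=8: → [22,33); WM=26
i=21 t=31 v=6: → [22,33); WM=26
i=22 t=25 v=7: → [22,33); WM=26
i=23 t=31 v=5: → [22,33); WM=28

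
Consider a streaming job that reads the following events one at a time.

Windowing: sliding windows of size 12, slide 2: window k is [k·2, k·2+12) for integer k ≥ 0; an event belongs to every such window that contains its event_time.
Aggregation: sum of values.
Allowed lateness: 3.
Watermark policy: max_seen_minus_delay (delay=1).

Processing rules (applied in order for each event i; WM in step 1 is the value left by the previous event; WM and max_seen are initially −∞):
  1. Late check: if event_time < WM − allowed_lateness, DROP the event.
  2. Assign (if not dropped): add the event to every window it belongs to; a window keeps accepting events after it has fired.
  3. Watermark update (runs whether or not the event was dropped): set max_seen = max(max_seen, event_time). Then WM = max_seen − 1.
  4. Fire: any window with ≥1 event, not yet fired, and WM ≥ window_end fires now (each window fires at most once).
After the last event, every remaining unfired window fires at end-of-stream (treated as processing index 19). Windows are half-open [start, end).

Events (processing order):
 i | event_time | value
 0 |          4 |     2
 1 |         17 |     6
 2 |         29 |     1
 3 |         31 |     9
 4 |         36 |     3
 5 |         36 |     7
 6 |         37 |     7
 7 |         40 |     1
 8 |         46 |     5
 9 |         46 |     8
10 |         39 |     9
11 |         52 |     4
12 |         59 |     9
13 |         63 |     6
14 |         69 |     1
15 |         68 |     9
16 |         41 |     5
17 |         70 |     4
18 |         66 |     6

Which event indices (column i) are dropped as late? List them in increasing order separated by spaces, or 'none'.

10 16

i=0 t=4 v=2: → [4,16),[2,14),[0,12); WM=3
i=1 t=17 v=6: → [16,28),[14,26),[12,24),[10,22),[8,20),[6,18); WM=16; [0,12) fires=2 [2,14) fires=2 [4,16) fires=2
i=2 t=29 v=1: → [28,40),[26,38),[24,36),[22,34),[20,32),[18,30); WM=28; [6,18) fires=6 [8,20) fires=6 [10,22) fires=6 [12,24) fires=6 [14,26) fires=6 [16,28) fires=6
i=3 t=31 v=9: → [30,42),[28,40),[26,38),[24,36),[22,34),[20,32); WM=30; [18,30) fires=1
i=4 t=36 v=3: → [36,48),[34,46),[32,44),[30,42),[28,40),[26,38); WM=35; [20,32) fires=10 [22,34) fires=10
i=5 t=36 v=7: → [36,48),[34,46),[32,44),[30,42),[28,40),[26,38); WM=35
i=6 t=37 v=7: → [36,48),[34,46),[32,44),[30,42),[28,40),[26,38); WM=36; [24,36) fires=10
i=7 t=40 v=1: → [40,52),[38,50),[36,48),[34,46),[32,44),[30,42); WM=39; [26,38) fires=27
i=8 t=46 v=5: → [46,58),[44,56),[42,54),[40,52),[38,50),[36,48); WM=45; [28,40) fires=27 [30,42) fires=27 [32,44) fires=18
i=9 t=46 v=8: → [46,58),[44,56),[42,54),[40,52),[38,50),[36,48); WM=45
i=10 t=39 v=9: DROP (t<45-3); WM=45
i=11 t=52 v=4: → [52,64),[50,62),[48,60),[46,58),[44,56),[42,54); WM=51; [34,46) fires=18 [36,48) fires=31 [38,50) fires=14
i=12 t=59 v=9: → [58,70),[56,68),[54,66),[52,64),[50,62),[48,60); WM=58; [40,52) fires=14 [42,54) fires=17 [44,56) fires=17 [46,58) fires=17
i=13 t=63 v=6: → [62,74),[60,72),[58,70),[56,68),[54,66),[52,64); WM=62; [48,60) fires=13 [50,62) fires=13
i=14 t=69 v=1: → [68,80),[66,78),[64,76),[62,74),[60,72),[58,70); WM=68; [52,64) fires=19 [54,66) fires=15 [56,68) fires=15
i=15 t=68 v=9: → [68,80),[66,78),[64,76),[62,74),[60,72),[58,70); WM=68
i=16 t=41 v=5: DROP (t<68-3); WM=68
i=17 t=70 v=4: → [70,82),[68,80),[66,78),[64,76),[62,74),[60,72); WM=69
i=18 t=66 v=6: → [66,78),[64,76),[62,74),[60,72),[58,70),[56,68); WM=69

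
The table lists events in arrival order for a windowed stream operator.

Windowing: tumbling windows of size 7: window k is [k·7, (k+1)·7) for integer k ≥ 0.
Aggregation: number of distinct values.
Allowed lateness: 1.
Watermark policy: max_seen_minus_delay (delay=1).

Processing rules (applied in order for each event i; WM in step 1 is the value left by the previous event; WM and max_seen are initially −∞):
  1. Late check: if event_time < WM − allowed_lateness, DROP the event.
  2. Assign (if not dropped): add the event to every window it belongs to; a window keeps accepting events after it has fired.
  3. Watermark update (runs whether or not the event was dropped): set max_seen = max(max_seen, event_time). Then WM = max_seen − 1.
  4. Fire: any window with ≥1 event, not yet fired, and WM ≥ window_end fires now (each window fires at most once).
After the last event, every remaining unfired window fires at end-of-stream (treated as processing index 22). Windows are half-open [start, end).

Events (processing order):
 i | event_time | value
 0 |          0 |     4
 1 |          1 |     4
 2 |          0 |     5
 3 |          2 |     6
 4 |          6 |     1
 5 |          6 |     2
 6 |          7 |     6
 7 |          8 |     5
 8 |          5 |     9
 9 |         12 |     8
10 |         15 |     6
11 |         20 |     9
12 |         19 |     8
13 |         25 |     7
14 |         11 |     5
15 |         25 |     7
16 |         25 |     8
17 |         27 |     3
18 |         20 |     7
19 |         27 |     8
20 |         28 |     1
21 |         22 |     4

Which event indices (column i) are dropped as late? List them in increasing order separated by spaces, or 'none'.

8 14 18 21

i=0 t=0 v=4: → [0,7); WM=-1
i=1 t=1 v=4: → [0,7); WM=0
i=2 t=0 v=5: → [0,7); WM=0
i=3 t=2 v=6: → [0,7); WM=1
i=4 t=6 v=1: → [0,7); WM=5
i=5 t=6 v=2: → [0,7); WM=5
i=6 t=7 v=6: → [7,14); WM=6
i=7 t=8 v=5: → [7,14); WM=7; [0,7) fires=5
i=8 t=5 v=9: DROP (t<7-1); WM=7
i=9 t=12 v=8: → [7,14); WM=11
i=10 t=15 v=6: → [14,21); WM=14; [7,14) fires=3
i=11 t=20 v=9: → [14,21); WM=19
i=12 t=19 v=8: → [14,21); WM=19
i=13 t=25 v=7: → [21,28); WM=24; [14,21) fires=3
i=14 t=11 v=5: DROP (t<24-1); WM=24
i=15 t=25 v=7: → [21,28); WM=24
i=16 t=25 v=8: → [21,28); WM=24
i=17 t=27 v=3: → [21,28); WM=26
i=18 t=20 v=7: DROP (t<26-1); WM=26
i=19 t=27 v=8: → [21,28); WM=26
i=20 t=28 v=1: → [28,35); WM=27
i=21 t=22 v=4: DROP (t<27-1); WM=27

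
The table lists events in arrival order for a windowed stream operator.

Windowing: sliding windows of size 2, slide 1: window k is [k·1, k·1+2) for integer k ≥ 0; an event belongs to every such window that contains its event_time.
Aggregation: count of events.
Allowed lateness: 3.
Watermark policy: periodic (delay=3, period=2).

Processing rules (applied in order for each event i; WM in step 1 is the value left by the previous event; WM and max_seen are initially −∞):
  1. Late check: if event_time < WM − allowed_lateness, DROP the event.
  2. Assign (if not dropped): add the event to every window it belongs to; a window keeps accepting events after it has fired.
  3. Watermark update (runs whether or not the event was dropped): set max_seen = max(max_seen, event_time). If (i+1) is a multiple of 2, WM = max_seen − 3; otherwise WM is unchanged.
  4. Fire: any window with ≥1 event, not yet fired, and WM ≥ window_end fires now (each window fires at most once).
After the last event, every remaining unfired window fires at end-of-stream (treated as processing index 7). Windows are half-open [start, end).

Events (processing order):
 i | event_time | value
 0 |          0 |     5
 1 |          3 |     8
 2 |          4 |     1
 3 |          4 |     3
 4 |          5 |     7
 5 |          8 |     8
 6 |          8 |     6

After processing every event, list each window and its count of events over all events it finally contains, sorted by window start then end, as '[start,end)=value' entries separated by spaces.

[0,2)=1 [2,4)=1 [3,5)=3 [4,6)=3 [5,7)=1 [7,9)=2 [8,10)=2

i=0 t=0 v=5: → [0,2); WM=−∞
i=1 t=3 v=8: → [3,5),[2,4); WM=0
i=2 t=4 v=1: → [4,6),[3,5); WM=0
i=3 t=4 v=3: → [4,6),[3,5); WM=1
i=4 t=5 v=7: → [5,7),[4,6); WM=1
i=5 t=8 v=8: → [8,10),[7,9); WM=5; [0,2) fires=1 [2,4) fires=1 [3,5) fires=3
i=6 t=8 v=6: → [8,10),[7,9); WM=5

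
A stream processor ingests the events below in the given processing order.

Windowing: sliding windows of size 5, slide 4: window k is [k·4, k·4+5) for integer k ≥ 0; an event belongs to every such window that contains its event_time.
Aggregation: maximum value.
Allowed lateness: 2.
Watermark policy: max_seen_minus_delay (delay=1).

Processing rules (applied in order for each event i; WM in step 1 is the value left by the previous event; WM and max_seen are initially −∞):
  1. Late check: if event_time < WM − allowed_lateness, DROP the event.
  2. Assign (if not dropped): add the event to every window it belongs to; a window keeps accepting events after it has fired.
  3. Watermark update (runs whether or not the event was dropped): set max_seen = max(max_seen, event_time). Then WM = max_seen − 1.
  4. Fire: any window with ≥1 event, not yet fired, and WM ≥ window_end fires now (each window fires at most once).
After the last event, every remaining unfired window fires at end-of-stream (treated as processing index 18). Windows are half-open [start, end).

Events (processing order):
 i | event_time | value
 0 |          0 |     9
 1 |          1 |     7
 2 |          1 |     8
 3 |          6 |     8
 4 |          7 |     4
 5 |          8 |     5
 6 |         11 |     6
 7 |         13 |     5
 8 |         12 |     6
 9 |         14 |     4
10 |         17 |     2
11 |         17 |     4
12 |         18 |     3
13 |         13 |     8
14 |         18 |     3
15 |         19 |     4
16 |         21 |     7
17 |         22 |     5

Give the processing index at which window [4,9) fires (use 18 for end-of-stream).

6

i=0 t=0 v=9: → [0,5); WM=-1
i=1 t=1 v=7: → [0,5); WM=0
i=2 t=1 v=8: → [0,5); WM=0
i=3 t=6 v=8: → [4,9); WM=5; [0,5) fires=9
i=4 t=7 v=4: → [4,9); WM=6
i=5 t=8 v=5: → [8,13),[4,9); WM=7
i=6 t=11 v=6: → [8,13); WM=10; [4,9) fires=8
i=7 t=13 v=5: → [12,17); WM=12
i=8 t=12 v=6: → [12,17),[8,13); WM=12
i=9 t=14 v=4: → [12,17); WM=13; [8,13) fires=6
i=10 t=17 v=2: → [16,21); WM=16
i=11 t=17 v=4: → [16,21); WM=16
i=12 t=18 v=3: → [16,21); WM=17; [12,17) fires=6
i=13 t=13 v=8: DROP (t<17-2); WM=17
i=14 t=18 v=3: → [16,21); WM=17
i=15 t=19 v=4: → [16,21); WM=18
i=16 t=21 v=7: → [20,25); WM=20
i=17 t=22 v=5: → [20,25); WM=21; [16,21) fires=4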